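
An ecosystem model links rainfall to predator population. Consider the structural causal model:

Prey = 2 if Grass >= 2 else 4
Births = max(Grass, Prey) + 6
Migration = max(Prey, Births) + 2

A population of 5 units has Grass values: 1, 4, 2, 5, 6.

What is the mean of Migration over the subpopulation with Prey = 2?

12.25

Conditioning on Prey=2 selects the 4 unit(s) with Grass ∈ {4, 2, 5, 6}. Their Migration values: 12, 10, 13, 14. Mean = 12.25.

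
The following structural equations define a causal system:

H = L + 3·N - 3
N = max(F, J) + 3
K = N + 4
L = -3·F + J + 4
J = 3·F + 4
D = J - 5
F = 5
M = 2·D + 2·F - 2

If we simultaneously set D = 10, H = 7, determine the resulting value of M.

28

Under do(D = 10, H = 7), each intervened variable's structural equation is replaced by its fixed value.
M = 2·D + 2·F - 2  [with D=10, F=5]  = 28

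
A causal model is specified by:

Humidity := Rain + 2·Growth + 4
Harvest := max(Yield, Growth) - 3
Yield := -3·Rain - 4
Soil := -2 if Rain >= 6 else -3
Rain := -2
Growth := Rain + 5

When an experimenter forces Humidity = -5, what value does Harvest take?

Under do(Humidity=-5), the mechanism Humidity := Rain + 2·Growth + 4 is discarded; Humidity is fixed at -5.
Since Harvest is not a descendant of the intervened variable, it is unaffected.
Growth = Rain + 5  [with Rain=-2]  = 3
Yield = -3·Rain - 4  [with Rain=-2]  = 2
Harvest = max(Yield, Growth) - 3  [with Yield=2, Growth=3]  = 0

0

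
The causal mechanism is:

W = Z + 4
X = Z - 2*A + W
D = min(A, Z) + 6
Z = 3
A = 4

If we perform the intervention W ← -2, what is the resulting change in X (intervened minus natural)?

Intervening sets W = -2 and removes its equation (W = Z + 4).
X = Z - 2*A + W  [with Z=3, A=4, W=-2]  = -7
Without intervention: W = Z + 4  [with Z=3]  = 7; X = Z - 2*A + W  [with Z=3, A=4, W=7]  = 2.
Change = -7 − 2 = -9.

-9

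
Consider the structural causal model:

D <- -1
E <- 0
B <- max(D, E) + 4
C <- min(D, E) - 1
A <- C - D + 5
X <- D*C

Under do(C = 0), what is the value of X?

0

Under do(C=0), the mechanism C <- min(D, E) - 1 is discarded; C is fixed at 0.
X = D*C  [with D=-1, C=0]  = 0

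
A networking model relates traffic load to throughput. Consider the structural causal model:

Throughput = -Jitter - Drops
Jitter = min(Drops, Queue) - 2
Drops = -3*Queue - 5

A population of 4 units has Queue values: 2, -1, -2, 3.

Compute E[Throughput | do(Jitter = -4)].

10.5

The intervention sets Jitter=-4 in all 4 units regardless of Queue. Recomputing Throughput per unit gives 15, 6, 3, 18; average 10.5.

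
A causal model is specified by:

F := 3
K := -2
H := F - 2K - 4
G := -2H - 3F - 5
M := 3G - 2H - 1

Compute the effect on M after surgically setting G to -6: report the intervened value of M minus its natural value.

Intervening sets G = -6 and removes its equation (G := -2H - 3F - 5).
H = F - 2K - 4  [with F=3, K=-2]  = 3
M = 3G - 2H - 1  [with G=-6, H=3]  = -25
Without intervention: H = F - 2K - 4  [with F=3, K=-2]  = 3; G = -2H - 3F - 5  [with H=3, F=3]  = -20; M = 3G - 2H - 1  [with G=-20, H=3]  = -67.
Change = -25 − (-67) = 42.

42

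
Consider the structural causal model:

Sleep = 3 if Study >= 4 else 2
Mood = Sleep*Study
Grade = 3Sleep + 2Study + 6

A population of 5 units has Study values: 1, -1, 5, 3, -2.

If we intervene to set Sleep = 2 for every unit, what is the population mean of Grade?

14.4

The intervention sets Sleep=2 in all 5 units regardless of Study. Recomputing Grade per unit gives 14, 10, 22, 18, 8; average 14.4.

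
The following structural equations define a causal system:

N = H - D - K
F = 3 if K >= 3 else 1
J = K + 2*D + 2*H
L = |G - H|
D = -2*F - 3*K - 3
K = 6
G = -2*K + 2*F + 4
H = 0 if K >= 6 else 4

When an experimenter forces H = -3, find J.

-54

Under do(H=-3), the mechanism H = 0 if K >= 6 else 4 is discarded; H is fixed at -3.
F = 3 if K >= 3 else 1  [with K=6]  = 3
D = -2*F - 3*K - 3  [with F=3, K=6]  = -27
J = K + 2*D + 2*H  [with K=6, D=-27, H=-3]  = -54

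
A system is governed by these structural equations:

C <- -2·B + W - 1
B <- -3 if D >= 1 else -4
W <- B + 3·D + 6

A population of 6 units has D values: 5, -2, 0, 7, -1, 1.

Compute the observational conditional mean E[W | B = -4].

E[W|B=-4] averages over only the 3 units with B=-4 (D = -2, 0, -1): W = -4, 2, -1, mean -1.

-1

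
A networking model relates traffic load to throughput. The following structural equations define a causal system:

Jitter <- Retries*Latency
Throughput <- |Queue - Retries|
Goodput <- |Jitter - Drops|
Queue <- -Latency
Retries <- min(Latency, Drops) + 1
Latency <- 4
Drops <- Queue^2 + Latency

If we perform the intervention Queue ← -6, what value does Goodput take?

Under do(Queue=-6), the mechanism Queue <- -Latency is discarded; Queue is fixed at -6.
Drops = Queue^2 + Latency  [with Queue=-6, Latency=4]  = 40
Retries = min(Latency, Drops) + 1  [with Latency=4, Drops=40]  = 5
Jitter = Retries*Latency  [with Retries=5, Latency=4]  = 20
Goodput = |Jitter - Drops|  [with Jitter=20, Drops=40]  = 20

20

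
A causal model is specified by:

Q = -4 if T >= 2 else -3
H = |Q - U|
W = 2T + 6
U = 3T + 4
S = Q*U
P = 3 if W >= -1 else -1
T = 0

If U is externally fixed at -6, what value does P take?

3

Under do(U=-6), the mechanism U = 3T + 4 is discarded; U is fixed at -6.
No directed path runs from U to P, so P keeps its natural value.
W = 2T + 6  [with T=0]  = 6
P = 3 if W >= -1 else -1  [with W=6]  = 3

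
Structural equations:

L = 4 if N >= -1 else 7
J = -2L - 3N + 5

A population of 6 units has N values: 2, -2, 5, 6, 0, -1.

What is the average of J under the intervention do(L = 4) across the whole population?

-8

Under do(L=4), L's equation is replaced by L=4 for every unit. Per-unit J: -9, 3, -18, -21, -3, 0. Mean = -8.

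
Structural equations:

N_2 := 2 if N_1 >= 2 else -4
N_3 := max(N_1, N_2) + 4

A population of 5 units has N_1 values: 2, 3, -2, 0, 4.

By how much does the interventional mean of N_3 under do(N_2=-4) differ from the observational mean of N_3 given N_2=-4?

do(N_2=-4) breaks N_2's dependence on N_1. With N_2=-4 fixed, N_3 across the units is 6, 7, 2, 4, 8, mean 5.4.
Observing N_2=-4 restricts to units where N_2's equation naturally yields -4: N_1 ∈ {-2, 0}. In that subpopulation N_3 = 2, 4, mean 3.
Difference = 5.4 − 3 = 2.4.

2.4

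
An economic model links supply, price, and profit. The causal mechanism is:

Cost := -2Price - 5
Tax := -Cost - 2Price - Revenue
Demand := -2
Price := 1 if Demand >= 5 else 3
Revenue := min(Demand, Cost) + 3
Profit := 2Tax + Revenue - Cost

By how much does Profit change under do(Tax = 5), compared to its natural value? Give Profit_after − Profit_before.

-16

The intervention breaks the incoming arrows to Tax: Tax := -Cost - 2Price - Revenue no longer applies, and Tax = 5.
Price = 1 if Demand >= 5 else 3  [with Demand=-2]  = 3
Cost = -2Price - 5  [with Price=3]  = -11
Revenue = min(Demand, Cost) + 3  [with Demand=-2, Cost=-11]  = -8
Profit = 2Tax + Revenue - Cost  [with Tax=5, Revenue=-8, Cost=-11]  = 13
Without intervention: Price = 1 if Demand >= 5 else 3  [with Demand=-2]  = 3; Cost = -2Price - 5  [with Price=3]  = -11; Revenue = min(Demand, Cost) + 3  [with Demand=-2, Cost=-11]  = -8; Tax = -Cost - 2Price - Revenue  [with Cost=-11, Price=3, Revenue=-8]  = 13; Profit = 2Tax + Revenue - Cost  [with Tax=13, Revenue=-8, Cost=-11]  = 29.
Change = 13 − 29 = -16.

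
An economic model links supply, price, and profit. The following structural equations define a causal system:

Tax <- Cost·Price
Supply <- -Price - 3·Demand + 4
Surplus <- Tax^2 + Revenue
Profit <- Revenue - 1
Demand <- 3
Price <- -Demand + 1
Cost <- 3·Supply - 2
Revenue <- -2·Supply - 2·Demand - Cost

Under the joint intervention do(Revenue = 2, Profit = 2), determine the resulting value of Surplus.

486

Under do(Revenue = 2, Profit = 2), each intervened variable's structural equation is replaced by its fixed value.
Price = -Demand + 1  [with Demand=3]  = -2
Supply = -Price - 3·Demand + 4  [with Price=-2, Demand=3]  = -3
Cost = 3·Supply - 2  [with Supply=-3]  = -11
Tax = Cost·Price  [with Cost=-11, Price=-2]  = 22
Surplus = Tax^2 + Revenue  [with Tax=22, Revenue=2]  = 486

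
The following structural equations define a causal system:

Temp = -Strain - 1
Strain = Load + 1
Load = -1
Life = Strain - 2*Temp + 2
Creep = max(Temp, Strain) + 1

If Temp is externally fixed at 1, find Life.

do(Temp=1) replaces the equation Temp = -Strain - 1 with the constant Temp = 1.
Strain = Load + 1  [with Load=-1]  = 0
Life = Strain - 2*Temp + 2  [with Strain=0, Temp=1]  = 0

0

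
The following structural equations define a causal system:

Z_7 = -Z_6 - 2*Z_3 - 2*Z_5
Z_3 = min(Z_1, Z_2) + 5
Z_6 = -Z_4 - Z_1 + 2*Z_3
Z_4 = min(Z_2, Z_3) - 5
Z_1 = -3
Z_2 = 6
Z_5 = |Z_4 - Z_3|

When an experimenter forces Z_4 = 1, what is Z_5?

1

Intervening sets Z_4 = 1 and removes its equation (Z_4 = min(Z_2, Z_3) - 5).
Z_3 = min(Z_1, Z_2) + 5  [with Z_1=-3, Z_2=6]  = 2
Z_5 = |Z_4 - Z_3|  [with Z_4=1, Z_3=2]  = 1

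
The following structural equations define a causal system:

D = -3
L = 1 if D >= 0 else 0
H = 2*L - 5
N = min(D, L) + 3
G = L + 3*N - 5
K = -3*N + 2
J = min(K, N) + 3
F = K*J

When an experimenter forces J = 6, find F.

do(J=6) replaces the equation J = min(K, N) + 3 with the constant J = 6.
L = 1 if D >= 0 else 0  [with D=-3]  = 0
N = min(D, L) + 3  [with D=-3, L=0]  = 0
K = -3*N + 2  [with N=0]  = 2
F = K*J  [with K=2, J=6]  = 12

12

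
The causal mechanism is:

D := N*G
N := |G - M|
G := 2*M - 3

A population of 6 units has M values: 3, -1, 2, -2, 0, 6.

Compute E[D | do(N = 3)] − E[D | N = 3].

-10

do(N=3) breaks N's dependence on M. With N=3 fixed, D across the units is 9, -15, 3, -21, -9, 27, mean -1.
Conditioning on N=3 selects the 2 unit(s) with M ∈ {0, 6}. Their D values: -9, 27. Mean = 9.
Difference = -1 − 9 = -10.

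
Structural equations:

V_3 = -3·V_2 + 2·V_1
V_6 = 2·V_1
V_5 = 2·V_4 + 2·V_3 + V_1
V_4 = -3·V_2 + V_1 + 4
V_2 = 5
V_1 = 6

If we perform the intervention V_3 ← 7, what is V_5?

10

do(V_3=7) replaces the equation V_3 = -3·V_2 + 2·V_1 with the constant V_3 = 7.
V_4 = -3·V_2 + V_1 + 4  [with V_2=5, V_1=6]  = -5
V_5 = 2·V_4 + 2·V_3 + V_1  [with V_4=-5, V_3=7, V_1=6]  = 10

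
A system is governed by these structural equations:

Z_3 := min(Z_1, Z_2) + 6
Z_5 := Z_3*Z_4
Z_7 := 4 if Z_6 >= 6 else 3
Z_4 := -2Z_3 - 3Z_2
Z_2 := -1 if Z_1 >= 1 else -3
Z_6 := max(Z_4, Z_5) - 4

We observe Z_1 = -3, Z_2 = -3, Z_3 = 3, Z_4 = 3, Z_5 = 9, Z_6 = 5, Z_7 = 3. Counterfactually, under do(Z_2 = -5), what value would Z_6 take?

9

Under do(Z_2=-5), the mechanism Z_2 := -1 if Z_1 >= 1 else -3 is discarded; Z_2 is fixed at -5.
Z_3 = min(Z_1, Z_2) + 6  [with Z_1=-3, Z_2=-5]  = 1
Z_4 = -2Z_3 - 3Z_2  [with Z_3=1, Z_2=-5]  = 13
Z_5 = Z_3*Z_4  [with Z_3=1, Z_4=13]  = 13
Z_6 = max(Z_4, Z_5) - 4  [with Z_4=13, Z_5=13]  = 9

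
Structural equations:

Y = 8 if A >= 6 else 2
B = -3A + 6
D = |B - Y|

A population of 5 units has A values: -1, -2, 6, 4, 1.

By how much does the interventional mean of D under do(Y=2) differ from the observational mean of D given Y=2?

Under do(Y=2), Y's equation is replaced by Y=2 for every unit. Per-unit D: 7, 10, 14, 8, 1. Mean = 8.
E[D|Y=2] averages over only the 4 units with Y=2 (A = -1, -2, 4, 1): D = 7, 10, 8, 1, mean 6.5.
Difference = 8 − 6.5 = 1.5.

1.5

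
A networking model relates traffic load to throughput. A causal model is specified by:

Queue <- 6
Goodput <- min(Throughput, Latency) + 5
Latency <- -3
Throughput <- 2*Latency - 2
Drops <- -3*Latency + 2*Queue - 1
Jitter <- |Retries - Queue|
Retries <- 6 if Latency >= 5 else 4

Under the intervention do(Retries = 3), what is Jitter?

3

Intervening sets Retries = 3 and removes its equation (Retries <- 6 if Latency >= 5 else 4).
Jitter = |Retries - Queue|  [with Retries=3, Queue=6]  = 3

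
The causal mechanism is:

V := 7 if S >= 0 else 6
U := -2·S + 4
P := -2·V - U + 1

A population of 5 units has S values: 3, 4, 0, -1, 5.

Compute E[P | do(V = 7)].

Every unit gets V=7 under the intervention. P values become -11, -9, -17, -19, -7; E[P|do(V=7)] = -12.6.

-12.6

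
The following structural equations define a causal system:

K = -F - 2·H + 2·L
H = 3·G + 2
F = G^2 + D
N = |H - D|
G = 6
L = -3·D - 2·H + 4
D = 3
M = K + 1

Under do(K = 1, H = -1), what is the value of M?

2

Under do(K = 1, H = -1), each intervened variable's structural equation is replaced by its fixed value.
M = K + 1  [with K=1]  = 2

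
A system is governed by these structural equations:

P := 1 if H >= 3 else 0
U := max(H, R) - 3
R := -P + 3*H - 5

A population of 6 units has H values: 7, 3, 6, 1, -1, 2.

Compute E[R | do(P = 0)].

do(P=0) breaks P's dependence on H. With P=0 fixed, R across the units is 16, 4, 13, -2, -8, 1, mean 4.

4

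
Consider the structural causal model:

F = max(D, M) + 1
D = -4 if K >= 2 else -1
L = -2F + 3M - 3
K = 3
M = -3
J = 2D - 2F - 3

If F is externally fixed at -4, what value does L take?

Intervening sets F = -4 and removes its equation (F = max(D, M) + 1).
L = -2F + 3M - 3  [with F=-4, M=-3]  = -4

-4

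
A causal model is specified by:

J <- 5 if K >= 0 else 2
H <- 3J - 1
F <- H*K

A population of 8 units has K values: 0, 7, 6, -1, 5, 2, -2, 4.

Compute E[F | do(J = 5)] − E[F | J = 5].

-19.25

Under do(J=5), J's equation is replaced by J=5 for every unit. Per-unit F: 0, 98, 84, -14, 70, 28, -28, 56. Mean = 36.75.
E[F|J=5] averages over only the 6 units with J=5 (K = 0, 7, 6, 5, 2, 4): F = 0, 98, 84, 70, 28, 56, mean 56.
Difference = 36.75 − 56 = -19.25.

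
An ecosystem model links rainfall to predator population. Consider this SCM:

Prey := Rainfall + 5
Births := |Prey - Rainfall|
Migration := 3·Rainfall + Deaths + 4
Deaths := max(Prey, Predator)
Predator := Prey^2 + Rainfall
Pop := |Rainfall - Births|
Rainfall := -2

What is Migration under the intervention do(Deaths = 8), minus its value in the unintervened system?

The intervention breaks the incoming arrows to Deaths: Deaths := max(Prey, Predator) no longer applies, and Deaths = 8.
Migration = 3·Rainfall + Deaths + 4  [with Rainfall=-2, Deaths=8]  = 6
Without intervention: Prey = Rainfall + 5  [with Rainfall=-2]  = 3; Predator = Prey^2 + Rainfall  [with Prey=3, Rainfall=-2]  = 7; Deaths = max(Prey, Predator)  [with Prey=3, Predator=7]  = 7; Migration = 3·Rainfall + Deaths + 4  [with Rainfall=-2, Deaths=7]  = 5.
Change = 6 − 5 = 1.

1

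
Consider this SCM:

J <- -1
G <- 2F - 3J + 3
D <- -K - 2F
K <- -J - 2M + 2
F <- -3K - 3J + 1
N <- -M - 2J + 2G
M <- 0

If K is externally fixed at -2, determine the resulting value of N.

The intervention breaks the incoming arrows to K: K <- -J - 2M + 2 no longer applies, and K = -2.
F = -3K - 3J + 1  [with K=-2, J=-1]  = 10
G = 2F - 3J + 3  [with F=10, J=-1]  = 26
N = -M - 2J + 2G  [with M=0, J=-1, G=26]  = 54

54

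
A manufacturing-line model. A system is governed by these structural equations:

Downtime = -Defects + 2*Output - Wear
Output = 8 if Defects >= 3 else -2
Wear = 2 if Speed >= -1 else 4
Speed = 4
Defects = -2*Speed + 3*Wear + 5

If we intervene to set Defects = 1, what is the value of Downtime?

do(Defects=1) replaces the equation Defects = -2*Speed + 3*Wear + 5 with the constant Defects = 1.
Wear = 2 if Speed >= -1 else 4  [with Speed=4]  = 2
Output = 8 if Defects >= 3 else -2  [with Defects=1]  = -2
Downtime = -Defects + 2*Output - Wear  [with Defects=1, Output=-2, Wear=2]  = -7

-7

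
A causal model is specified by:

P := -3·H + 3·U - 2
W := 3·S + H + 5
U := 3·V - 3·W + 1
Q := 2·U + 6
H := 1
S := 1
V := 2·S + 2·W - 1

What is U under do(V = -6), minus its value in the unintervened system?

-75

Intervening sets V = -6 and removes its equation (V := 2·S + 2·W - 1).
W = 3·S + H + 5  [with S=1, H=1]  = 9
U = 3·V - 3·W + 1  [with V=-6, W=9]  = -44
Without intervention: W = 3·S + H + 5  [with S=1, H=1]  = 9; V = 2·S + 2·W - 1  [with S=1, W=9]  = 19; U = 3·V - 3·W + 1  [with V=19, W=9]  = 31.
Change = -44 − 31 = -75.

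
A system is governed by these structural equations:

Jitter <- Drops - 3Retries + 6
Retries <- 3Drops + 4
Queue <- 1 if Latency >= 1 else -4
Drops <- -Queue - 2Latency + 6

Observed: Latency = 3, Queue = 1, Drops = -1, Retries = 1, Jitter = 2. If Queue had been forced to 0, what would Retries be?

4

Under do(Queue=0), the mechanism Queue <- 1 if Latency >= 1 else -4 is discarded; Queue is fixed at 0.
Drops = -Queue - 2Latency + 6  [with Queue=0, Latency=3]  = 0
Retries = 3Drops + 4  [with Drops=0]  = 4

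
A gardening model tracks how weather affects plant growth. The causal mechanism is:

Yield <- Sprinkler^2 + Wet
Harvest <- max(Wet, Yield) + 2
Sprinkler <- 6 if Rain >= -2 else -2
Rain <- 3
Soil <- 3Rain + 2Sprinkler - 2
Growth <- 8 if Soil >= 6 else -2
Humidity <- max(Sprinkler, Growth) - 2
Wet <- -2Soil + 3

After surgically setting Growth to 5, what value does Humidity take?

The intervention breaks the incoming arrows to Growth: Growth <- 8 if Soil >= 6 else -2 no longer applies, and Growth = 5.
Sprinkler = 6 if Rain >= -2 else -2  [with Rain=3]  = 6
Humidity = max(Sprinkler, Growth) - 2  [with Sprinkler=6, Growth=5]  = 4

4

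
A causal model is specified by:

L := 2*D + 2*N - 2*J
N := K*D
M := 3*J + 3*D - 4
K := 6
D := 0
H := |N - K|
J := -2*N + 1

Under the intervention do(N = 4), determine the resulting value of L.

The intervention breaks the incoming arrows to N: N := K*D no longer applies, and N = 4.
J = -2*N + 1  [with N=4]  = -7
L = 2*D + 2*N - 2*J  [with D=0, N=4, J=-7]  = 22

22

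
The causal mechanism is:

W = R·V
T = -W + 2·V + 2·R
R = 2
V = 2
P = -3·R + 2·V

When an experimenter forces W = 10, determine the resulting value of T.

-2

Intervening sets W = 10 and removes its equation (W = R·V).
T = -W + 2·V + 2·R  [with W=10, V=2, R=2]  = -2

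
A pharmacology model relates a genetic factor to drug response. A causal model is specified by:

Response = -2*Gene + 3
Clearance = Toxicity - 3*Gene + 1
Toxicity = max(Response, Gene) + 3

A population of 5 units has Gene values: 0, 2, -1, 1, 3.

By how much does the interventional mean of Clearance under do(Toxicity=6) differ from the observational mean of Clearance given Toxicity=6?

1.5

do(Toxicity=6) breaks Toxicity's dependence on Gene. With Toxicity=6 fixed, Clearance across the units is 7, 1, 10, 4, -2, mean 4.
Conditioning on Toxicity=6 selects the 2 unit(s) with Gene ∈ {0, 3}. Their Clearance values: 7, -2. Mean = 2.5.
Difference = 4 − 2.5 = 1.5.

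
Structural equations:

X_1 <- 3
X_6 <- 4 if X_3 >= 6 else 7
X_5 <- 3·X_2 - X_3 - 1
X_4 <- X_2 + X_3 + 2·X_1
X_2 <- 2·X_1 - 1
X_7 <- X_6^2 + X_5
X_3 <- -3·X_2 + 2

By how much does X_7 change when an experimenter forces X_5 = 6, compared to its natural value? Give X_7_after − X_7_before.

-21

Under do(X_5=6), the mechanism X_5 <- 3·X_2 - X_3 - 1 is discarded; X_5 is fixed at 6.
X_2 = 2·X_1 - 1  [with X_1=3]  = 5
X_3 = -3·X_2 + 2  [with X_2=5]  = -13
X_6 = 4 if X_3 >= 6 else 7  [with X_3=-13]  = 7
X_7 = X_6^2 + X_5  [with X_6=7, X_5=6]  = 55
Without intervention: X_2 = 2·X_1 - 1  [with X_1=3]  = 5; X_3 = -3·X_2 + 2  [with X_2=5]  = -13; X_5 = 3·X_2 - X_3 - 1  [with X_2=5, X_3=-13]  = 27; X_6 = 4 if X_3 >= 6 else 7  [with X_3=-13]  = 7; X_7 = X_6^2 + X_5  [with X_6=7, X_5=27]  = 76.
Change = 55 − 76 = -21.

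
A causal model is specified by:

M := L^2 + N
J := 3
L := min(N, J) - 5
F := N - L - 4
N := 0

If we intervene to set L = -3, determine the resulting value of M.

The intervention breaks the incoming arrows to L: L := min(N, J) - 5 no longer applies, and L = -3.
M = L^2 + N  [with L=-3, N=0]  = 9

9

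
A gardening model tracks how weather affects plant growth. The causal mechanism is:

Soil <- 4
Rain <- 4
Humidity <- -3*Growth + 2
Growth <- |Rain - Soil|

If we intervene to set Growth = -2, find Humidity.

8

The intervention breaks the incoming arrows to Growth: Growth <- |Rain - Soil| no longer applies, and Growth = -2.
Humidity = -3*Growth + 2  [with Growth=-2]  = 8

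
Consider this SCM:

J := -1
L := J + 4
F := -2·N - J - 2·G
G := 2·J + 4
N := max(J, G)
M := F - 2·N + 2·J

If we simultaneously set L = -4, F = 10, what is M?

Setting L = -4, F = 10 by intervention discards those variables' equations.
G = 2·J + 4  [with J=-1]  = 2
N = max(J, G)  [with J=-1, G=2]  = 2
M = F - 2·N + 2·J  [with F=10, N=2, J=-1]  = 4

4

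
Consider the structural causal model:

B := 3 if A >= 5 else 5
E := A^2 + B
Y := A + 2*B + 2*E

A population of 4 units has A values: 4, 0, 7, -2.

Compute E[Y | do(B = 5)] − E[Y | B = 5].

22.75

The intervention sets B=5 in all 4 units regardless of A. Recomputing Y per unit gives 56, 20, 125, 26; average 56.75.
Conditioning on B=5 selects the 3 unit(s) with A ∈ {4, 0, -2}. Their Y values: 56, 20, 26. Mean = 34.
Difference = 56.75 − 34 = 22.75.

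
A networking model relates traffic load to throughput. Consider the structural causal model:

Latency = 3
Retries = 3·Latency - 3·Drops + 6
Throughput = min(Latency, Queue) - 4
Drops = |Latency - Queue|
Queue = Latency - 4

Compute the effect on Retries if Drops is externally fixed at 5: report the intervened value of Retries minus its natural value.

The intervention breaks the incoming arrows to Drops: Drops = |Latency - Queue| no longer applies, and Drops = 5.
Retries = 3·Latency - 3·Drops + 6  [with Latency=3, Drops=5]  = 0
Without intervention: Queue = Latency - 4  [with Latency=3]  = -1; Drops = |Latency - Queue|  [with Latency=3, Queue=-1]  = 4; Retries = 3·Latency - 3·Drops + 6  [with Latency=3, Drops=4]  = 3.
Change = 0 − 3 = -3.

-3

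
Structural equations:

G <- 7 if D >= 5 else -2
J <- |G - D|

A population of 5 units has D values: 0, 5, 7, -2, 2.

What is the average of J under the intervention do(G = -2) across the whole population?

Under do(G=-2), G's equation is replaced by G=-2 for every unit. Per-unit J: 2, 7, 9, 0, 4. Mean = 4.4.

4.4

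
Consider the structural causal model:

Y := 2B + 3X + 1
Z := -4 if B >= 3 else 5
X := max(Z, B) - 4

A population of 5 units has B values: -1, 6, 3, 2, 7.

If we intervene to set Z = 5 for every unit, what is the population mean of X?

Every unit gets Z=5 under the intervention. X values become 1, 2, 1, 1, 3; E[X|do(Z=5)] = 1.6.

1.6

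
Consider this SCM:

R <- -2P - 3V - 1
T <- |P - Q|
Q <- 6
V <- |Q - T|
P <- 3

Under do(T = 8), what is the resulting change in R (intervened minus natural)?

3

do(T=8) replaces the equation T <- |P - Q| with the constant T = 8.
V = |Q - T|  [with Q=6, T=8]  = 2
R = -2P - 3V - 1  [with P=3, V=2]  = -13
Without intervention: T = |P - Q|  [with P=3, Q=6]  = 3; V = |Q - T|  [with Q=6, T=3]  = 3; R = -2P - 3V - 1  [with P=3, V=3]  = -16.
Change = -13 − (-16) = 3.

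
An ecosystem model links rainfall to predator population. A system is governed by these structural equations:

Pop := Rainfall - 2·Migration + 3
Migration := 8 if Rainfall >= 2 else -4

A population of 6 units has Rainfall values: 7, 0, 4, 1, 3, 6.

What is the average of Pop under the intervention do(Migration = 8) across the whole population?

do(Migration=8) breaks Migration's dependence on Rainfall. With Migration=8 fixed, Pop across the units is -6, -13, -9, -12, -10, -7, mean -9.5.

-9.5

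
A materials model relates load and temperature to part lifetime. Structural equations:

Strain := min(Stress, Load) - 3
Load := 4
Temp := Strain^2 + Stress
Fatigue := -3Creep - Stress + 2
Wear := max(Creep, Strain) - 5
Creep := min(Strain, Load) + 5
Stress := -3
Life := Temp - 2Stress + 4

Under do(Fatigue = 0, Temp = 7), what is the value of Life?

The joint intervention fixes Fatigue = 0, Temp = 7, removing each variable's own equation.
Life = Temp - 2Stress + 4  [with Temp=7, Stress=-3]  = 17

17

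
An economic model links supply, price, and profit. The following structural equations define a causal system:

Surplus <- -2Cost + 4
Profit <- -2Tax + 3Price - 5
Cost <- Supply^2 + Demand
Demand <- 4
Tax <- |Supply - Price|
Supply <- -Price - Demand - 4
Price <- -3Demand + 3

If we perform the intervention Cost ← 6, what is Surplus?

The intervention breaks the incoming arrows to Cost: Cost <- Supply^2 + Demand no longer applies, and Cost = 6.
Surplus = -2Cost + 4  [with Cost=6]  = -8

-8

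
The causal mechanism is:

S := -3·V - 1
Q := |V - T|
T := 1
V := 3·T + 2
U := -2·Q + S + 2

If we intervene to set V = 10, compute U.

do(V=10) replaces the equation V := 3·T + 2 with the constant V = 10.
Q = |V - T|  [with V=10, T=1]  = 9
S = -3·V - 1  [with V=10]  = -31
U = -2·Q + S + 2  [with Q=9, S=-31]  = -47

-47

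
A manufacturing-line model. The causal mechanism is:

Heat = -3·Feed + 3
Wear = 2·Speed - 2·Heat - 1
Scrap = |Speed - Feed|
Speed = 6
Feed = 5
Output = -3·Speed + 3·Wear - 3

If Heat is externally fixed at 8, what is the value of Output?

The intervention breaks the incoming arrows to Heat: Heat = -3·Feed + 3 no longer applies, and Heat = 8.
Wear = 2·Speed - 2·Heat - 1  [with Speed=6, Heat=8]  = -5
Output = -3·Speed + 3·Wear - 3  [with Speed=6, Wear=-5]  = -36

-36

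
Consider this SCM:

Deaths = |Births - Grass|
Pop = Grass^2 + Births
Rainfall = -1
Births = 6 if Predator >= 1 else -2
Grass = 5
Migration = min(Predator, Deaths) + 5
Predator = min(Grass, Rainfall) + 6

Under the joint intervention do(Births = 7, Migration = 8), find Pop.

Setting Births = 7, Migration = 8 by intervention discards those variables' equations.
Pop = Grass^2 + Births  [with Grass=5, Births=7]  = 32

32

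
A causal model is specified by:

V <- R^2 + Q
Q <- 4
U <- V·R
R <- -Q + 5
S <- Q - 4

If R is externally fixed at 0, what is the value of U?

0

Under do(R=0), the mechanism R <- -Q + 5 is discarded; R is fixed at 0.
V = R^2 + Q  [with R=0, Q=4]  = 4
U = V·R  [with V=4, R=0]  = 0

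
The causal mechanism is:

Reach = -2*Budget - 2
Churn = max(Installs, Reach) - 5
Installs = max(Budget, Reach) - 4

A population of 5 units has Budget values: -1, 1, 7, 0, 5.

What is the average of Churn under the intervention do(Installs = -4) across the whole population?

-7.8

The intervention sets Installs=-4 in all 5 units regardless of Budget. Recomputing Churn per unit gives -5, -9, -9, -7, -9; average -7.8.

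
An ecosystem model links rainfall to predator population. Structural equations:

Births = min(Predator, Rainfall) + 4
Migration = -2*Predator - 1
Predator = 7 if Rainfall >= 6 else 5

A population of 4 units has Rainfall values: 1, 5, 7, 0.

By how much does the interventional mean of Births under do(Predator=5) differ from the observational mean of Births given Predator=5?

Under do(Predator=5), Predator's equation is replaced by Predator=5 for every unit. Per-unit Births: 5, 9, 9, 4. Mean = 6.75.
Conditioning on Predator=5 selects the 3 unit(s) with Rainfall ∈ {1, 5, 0}. Their Births values: 5, 9, 4. Mean = 6.
Difference = 6.75 − 6 = 0.75.

0.75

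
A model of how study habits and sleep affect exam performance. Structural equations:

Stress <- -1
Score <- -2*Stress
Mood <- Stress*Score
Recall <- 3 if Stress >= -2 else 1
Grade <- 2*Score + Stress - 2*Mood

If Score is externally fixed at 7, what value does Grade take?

do(Score=7) replaces the equation Score <- -2*Stress with the constant Score = 7.
Mood = Stress*Score  [with Stress=-1, Score=7]  = -7
Grade = 2*Score + Stress - 2*Mood  [with Score=7, Stress=-1, Mood=-7]  = 27

27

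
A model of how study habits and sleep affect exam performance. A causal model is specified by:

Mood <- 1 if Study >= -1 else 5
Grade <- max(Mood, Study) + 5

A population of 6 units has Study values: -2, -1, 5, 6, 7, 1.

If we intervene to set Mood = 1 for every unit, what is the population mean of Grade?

Under do(Mood=1), Mood's equation is replaced by Mood=1 for every unit. Per-unit Grade: 6, 6, 10, 11, 12, 6. Mean = 8.5.

8.5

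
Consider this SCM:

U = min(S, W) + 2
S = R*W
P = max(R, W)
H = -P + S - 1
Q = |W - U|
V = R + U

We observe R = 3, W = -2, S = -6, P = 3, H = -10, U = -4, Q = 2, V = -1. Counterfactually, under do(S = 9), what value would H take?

5

do(S=9) replaces the equation S = R*W with the constant S = 9.
P = max(R, W)  [with R=3, W=-2]  = 3
H = -P + S - 1  [with P=3, S=9]  = 5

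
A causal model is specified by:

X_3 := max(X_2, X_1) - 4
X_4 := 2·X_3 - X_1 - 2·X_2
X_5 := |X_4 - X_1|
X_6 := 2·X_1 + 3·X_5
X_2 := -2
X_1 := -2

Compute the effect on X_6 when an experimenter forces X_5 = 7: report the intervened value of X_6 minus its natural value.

The intervention breaks the incoming arrows to X_5: X_5 := |X_4 - X_1| no longer applies, and X_5 = 7.
X_6 = 2·X_1 + 3·X_5  [with X_1=-2, X_5=7]  = 17
Without intervention: X_3 = max(X_2, X_1) - 4  [with X_2=-2, X_1=-2]  = -6; X_4 = 2·X_3 - X_1 - 2·X_2  [with X_3=-6, X_1=-2, X_2=-2]  = -6; X_5 = |X_4 - X_1|  [with X_4=-6, X_1=-2]  = 4; X_6 = 2·X_1 + 3·X_5  [with X_1=-2, X_5=4]  = 8.
Change = 17 − 8 = 9.

9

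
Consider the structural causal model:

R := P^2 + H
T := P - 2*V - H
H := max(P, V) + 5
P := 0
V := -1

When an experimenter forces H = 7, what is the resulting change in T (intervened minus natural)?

-2

do(H=7) replaces the equation H := max(P, V) + 5 with the constant H = 7.
T = P - 2*V - H  [with P=0, V=-1, H=7]  = -5
Without intervention: H = max(P, V) + 5  [with P=0, V=-1]  = 5; T = P - 2*V - H  [with P=0, V=-1, H=5]  = -3.
Change = -5 − (-3) = -2.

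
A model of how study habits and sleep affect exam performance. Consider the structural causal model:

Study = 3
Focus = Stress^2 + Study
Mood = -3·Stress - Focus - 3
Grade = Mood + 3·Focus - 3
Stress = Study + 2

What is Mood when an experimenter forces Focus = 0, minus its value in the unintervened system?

28

The intervention breaks the incoming arrows to Focus: Focus = Stress^2 + Study no longer applies, and Focus = 0.
Stress = Study + 2  [with Study=3]  = 5
Mood = -3·Stress - Focus - 3  [with Stress=5, Focus=0]  = -18
Without intervention: Stress = Study + 2  [with Study=3]  = 5; Focus = Stress^2 + Study  [with Stress=5, Study=3]  = 28; Mood = -3·Stress - Focus - 3  [with Stress=5, Focus=28]  = -46.
Change = -18 − (-46) = 28.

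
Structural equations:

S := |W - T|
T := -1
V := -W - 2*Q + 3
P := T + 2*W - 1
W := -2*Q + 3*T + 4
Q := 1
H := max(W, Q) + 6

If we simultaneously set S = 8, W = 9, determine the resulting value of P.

16

The joint intervention fixes S = 8, W = 9, removing each variable's own equation.
P = T + 2*W - 1  [with T=-1, W=9]  = 16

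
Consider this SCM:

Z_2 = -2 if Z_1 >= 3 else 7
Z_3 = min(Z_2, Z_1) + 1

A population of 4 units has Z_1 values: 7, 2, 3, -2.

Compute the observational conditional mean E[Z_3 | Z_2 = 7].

Conditioning on Z_2=7 selects the 2 unit(s) with Z_1 ∈ {2, -2}. Their Z_3 values: 3, -1. Mean = 1.

1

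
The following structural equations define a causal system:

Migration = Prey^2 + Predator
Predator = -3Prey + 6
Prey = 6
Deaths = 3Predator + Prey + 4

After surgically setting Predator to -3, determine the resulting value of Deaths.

1

The intervention breaks the incoming arrows to Predator: Predator = -3Prey + 6 no longer applies, and Predator = -3.
Deaths = 3Predator + Prey + 4  [with Predator=-3, Prey=6]  = 1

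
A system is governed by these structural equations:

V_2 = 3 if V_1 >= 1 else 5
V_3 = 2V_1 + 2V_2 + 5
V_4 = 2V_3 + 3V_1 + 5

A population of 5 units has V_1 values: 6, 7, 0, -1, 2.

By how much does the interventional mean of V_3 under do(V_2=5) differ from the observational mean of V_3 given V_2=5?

do(V_2=5) breaks V_2's dependence on V_1. With V_2=5 fixed, V_3 across the units is 27, 29, 15, 13, 19, mean 20.6.
Conditioning on V_2=5 selects the 2 unit(s) with V_1 ∈ {0, -1}. Their V_3 values: 15, 13. Mean = 14.
Difference = 20.6 − 14 = 6.6.

6.6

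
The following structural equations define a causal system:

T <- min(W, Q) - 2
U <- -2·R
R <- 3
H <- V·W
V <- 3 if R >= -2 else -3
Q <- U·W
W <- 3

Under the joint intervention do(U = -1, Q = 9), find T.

1

Under do(U = -1, Q = 9), each intervened variable's structural equation is replaced by its fixed value.
T = min(W, Q) - 2  [with W=3, Q=9]  = 1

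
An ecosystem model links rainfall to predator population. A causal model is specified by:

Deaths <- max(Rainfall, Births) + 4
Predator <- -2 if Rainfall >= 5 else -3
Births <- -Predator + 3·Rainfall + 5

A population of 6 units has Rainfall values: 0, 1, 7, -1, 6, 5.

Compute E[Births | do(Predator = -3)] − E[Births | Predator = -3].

9

The intervention sets Predator=-3 in all 6 units regardless of Rainfall. Recomputing Births per unit gives 8, 11, 29, 5, 26, 23; average 17.
Observing Predator=-3 restricts to units where Predator's equation naturally yields -3: Rainfall ∈ {0, 1, -1}. In that subpopulation Births = 8, 11, 5, mean 8.
Difference = 17 − 8 = 9.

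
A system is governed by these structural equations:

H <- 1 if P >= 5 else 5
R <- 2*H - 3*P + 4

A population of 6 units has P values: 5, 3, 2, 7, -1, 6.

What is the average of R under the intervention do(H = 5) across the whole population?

do(H=5) breaks H's dependence on P. With H=5 fixed, R across the units is -1, 5, 8, -7, 17, -4, mean 3.

3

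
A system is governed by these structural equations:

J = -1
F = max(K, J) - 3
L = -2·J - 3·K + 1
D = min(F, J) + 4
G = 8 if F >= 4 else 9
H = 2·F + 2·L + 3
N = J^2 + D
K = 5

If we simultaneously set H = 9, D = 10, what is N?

11

Under do(H = 9, D = 10), each intervened variable's structural equation is replaced by its fixed value.
N = J^2 + D  [with J=-1, D=10]  = 11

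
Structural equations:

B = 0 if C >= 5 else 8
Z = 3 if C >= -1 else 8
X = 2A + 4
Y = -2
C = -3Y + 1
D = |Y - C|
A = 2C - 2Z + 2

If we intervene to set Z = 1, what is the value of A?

do(Z=1) replaces the equation Z = 3 if C >= -1 else 8 with the constant Z = 1.
C = -3Y + 1  [with Y=-2]  = 7
A = 2C - 2Z + 2  [with C=7, Z=1]  = 14

14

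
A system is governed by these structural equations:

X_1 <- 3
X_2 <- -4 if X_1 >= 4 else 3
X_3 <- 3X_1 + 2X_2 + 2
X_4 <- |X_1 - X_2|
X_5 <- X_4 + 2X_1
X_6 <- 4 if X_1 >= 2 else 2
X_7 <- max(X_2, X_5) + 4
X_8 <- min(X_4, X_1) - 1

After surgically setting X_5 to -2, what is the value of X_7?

7

Under do(X_5=-2), the mechanism X_5 <- X_4 + 2X_1 is discarded; X_5 is fixed at -2.
X_2 = -4 if X_1 >= 4 else 3  [with X_1=3]  = 3
X_7 = max(X_2, X_5) + 4  [with X_2=3, X_5=-2]  = 7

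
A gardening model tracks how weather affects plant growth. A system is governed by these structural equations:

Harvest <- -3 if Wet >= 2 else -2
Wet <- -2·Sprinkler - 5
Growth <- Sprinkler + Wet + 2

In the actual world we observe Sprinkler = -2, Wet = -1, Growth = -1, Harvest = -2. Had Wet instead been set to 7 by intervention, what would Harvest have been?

-3

Under do(Wet=7), the mechanism Wet <- -2·Sprinkler - 5 is discarded; Wet is fixed at 7.
Harvest = -3 if Wet >= 2 else -2  [with Wet=7]  = -3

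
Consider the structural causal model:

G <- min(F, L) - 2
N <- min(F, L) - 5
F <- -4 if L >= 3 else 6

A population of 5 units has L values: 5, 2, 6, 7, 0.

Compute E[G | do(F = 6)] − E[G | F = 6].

The intervention sets F=6 in all 5 units regardless of L. Recomputing G per unit gives 3, 0, 4, 4, -2; average 1.8.
Observing F=6 restricts to units where F's equation naturally yields 6: L ∈ {2, 0}. In that subpopulation G = 0, -2, mean -1.
Difference = 1.8 − (-1) = 2.8.

2.8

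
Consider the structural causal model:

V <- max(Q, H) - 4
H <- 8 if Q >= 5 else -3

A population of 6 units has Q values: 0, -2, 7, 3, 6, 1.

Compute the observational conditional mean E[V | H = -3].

-3.5

Conditioning on H=-3 selects the 4 unit(s) with Q ∈ {0, -2, 3, 1}. Their V values: -4, -6, -1, -3. Mean = -3.5.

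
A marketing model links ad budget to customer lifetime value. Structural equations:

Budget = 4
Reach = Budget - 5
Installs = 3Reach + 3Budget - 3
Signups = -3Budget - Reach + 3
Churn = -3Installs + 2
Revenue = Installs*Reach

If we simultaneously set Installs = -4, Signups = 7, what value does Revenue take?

Setting Installs = -4, Signups = 7 by intervention discards those variables' equations.
Reach = Budget - 5  [with Budget=4]  = -1
Revenue = Installs*Reach  [with Installs=-4, Reach=-1]  = 4

4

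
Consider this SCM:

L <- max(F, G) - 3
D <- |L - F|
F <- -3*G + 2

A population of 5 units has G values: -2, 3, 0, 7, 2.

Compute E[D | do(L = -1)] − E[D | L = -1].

do(L=-1) breaks L's dependence on G. With L=-1 fixed, D across the units is 9, 6, 3, 18, 3, mean 7.8.
Conditioning on L=-1 selects the 2 unit(s) with G ∈ {0, 2}. Their D values: 3, 3. Mean = 3.
Difference = 7.8 − 3 = 4.8.

4.8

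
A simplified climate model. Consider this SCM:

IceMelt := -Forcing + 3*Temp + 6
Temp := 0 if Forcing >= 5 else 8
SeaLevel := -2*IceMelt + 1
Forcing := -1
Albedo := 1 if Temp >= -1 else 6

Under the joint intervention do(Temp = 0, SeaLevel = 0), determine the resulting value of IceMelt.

Under do(Temp = 0, SeaLevel = 0), each intervened variable's structural equation is replaced by its fixed value.
IceMelt = -Forcing + 3*Temp + 6  [with Forcing=-1, Temp=0]  = 7

7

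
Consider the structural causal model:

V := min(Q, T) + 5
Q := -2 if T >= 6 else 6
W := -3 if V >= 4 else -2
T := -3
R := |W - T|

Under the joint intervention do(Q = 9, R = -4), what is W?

The joint intervention fixes Q = 9, R = -4, removing each variable's own equation.
V = min(Q, T) + 5  [with Q=9, T=-3]  = 2
W = -3 if V >= 4 else -2  [with V=2]  = -2

-2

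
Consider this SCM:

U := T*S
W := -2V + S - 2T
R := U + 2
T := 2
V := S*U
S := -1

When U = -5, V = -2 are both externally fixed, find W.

Setting U = -5, V = -2 by intervention discards those variables' equations.
W = -2V + S - 2T  [with V=-2, S=-1, T=2]  = -1

-1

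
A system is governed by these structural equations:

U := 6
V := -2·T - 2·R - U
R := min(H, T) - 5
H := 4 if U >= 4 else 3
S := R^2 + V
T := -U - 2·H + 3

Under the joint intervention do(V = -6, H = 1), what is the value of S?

The joint intervention fixes V = -6, H = 1, removing each variable's own equation.
T = -U - 2·H + 3  [with U=6, H=1]  = -5
R = min(H, T) - 5  [with H=1, T=-5]  = -10
S = R^2 + V  [with R=-10, V=-6]  = 94

94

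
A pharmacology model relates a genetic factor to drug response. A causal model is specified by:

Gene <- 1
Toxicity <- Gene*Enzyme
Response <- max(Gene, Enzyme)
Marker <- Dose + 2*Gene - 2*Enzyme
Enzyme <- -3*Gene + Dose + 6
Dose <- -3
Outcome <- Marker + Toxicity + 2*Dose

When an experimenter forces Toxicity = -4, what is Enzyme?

0

do(Toxicity=-4) replaces the equation Toxicity <- Gene*Enzyme with the constant Toxicity = -4.
Enzyme is not downstream of the intervention, so its value is determined by the original equations.
Enzyme = -3*Gene + Dose + 6  [with Gene=1, Dose=-3]  = 0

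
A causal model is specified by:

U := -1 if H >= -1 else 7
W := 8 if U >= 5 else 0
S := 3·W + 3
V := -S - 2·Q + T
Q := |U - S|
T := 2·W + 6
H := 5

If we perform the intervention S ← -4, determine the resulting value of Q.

3

The intervention breaks the incoming arrows to S: S := 3·W + 3 no longer applies, and S = -4.
U = -1 if H >= -1 else 7  [with H=5]  = -1
Q = |U - S|  [with U=-1, S=-4]  = 3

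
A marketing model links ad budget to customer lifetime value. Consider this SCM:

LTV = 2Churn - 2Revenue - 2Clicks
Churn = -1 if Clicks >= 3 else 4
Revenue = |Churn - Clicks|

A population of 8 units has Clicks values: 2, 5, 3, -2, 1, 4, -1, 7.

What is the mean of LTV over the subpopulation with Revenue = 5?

-10

E[LTV|Revenue=5] averages over only the 2 units with Revenue=5 (Clicks = 4, -1): LTV = -20, 0, mean -10.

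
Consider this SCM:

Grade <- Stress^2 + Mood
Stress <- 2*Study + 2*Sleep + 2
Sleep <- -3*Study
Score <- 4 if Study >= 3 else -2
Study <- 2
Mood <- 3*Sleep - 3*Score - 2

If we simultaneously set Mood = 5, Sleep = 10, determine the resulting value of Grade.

681

The joint intervention fixes Mood = 5, Sleep = 10, removing each variable's own equation.
Stress = 2*Study + 2*Sleep + 2  [with Study=2, Sleep=10]  = 26
Grade = Stress^2 + Mood  [with Stress=26, Mood=5]  = 681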